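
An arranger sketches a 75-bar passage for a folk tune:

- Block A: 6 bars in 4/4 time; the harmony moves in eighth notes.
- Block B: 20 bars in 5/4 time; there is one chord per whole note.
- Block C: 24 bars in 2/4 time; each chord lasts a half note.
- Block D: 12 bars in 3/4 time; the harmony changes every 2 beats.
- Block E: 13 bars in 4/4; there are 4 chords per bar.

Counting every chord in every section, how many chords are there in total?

A has 24 beats and chords last 0.5 each, so 48 chords.
B has 100 beats and chords last 4 each, so 25 chords.
C has 48 beats and chords last 2 each, so 24 chords.
D has 36 beats and chords last 2 each, so 18 chords.
E has 52 beats and chords last 1 each, so 52 chords.
Total: 48 + 25 + 24 + 18 + 52 = 167.

167 chords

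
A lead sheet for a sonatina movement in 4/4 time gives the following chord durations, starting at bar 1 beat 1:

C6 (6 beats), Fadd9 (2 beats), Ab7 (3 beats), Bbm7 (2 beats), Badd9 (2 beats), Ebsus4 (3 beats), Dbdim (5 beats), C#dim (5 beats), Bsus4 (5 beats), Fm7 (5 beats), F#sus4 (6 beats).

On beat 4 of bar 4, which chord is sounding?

Ebsus4

Beat 4 of bar 4 is beat (4−1)×4 + 4 = 16 overall.
Running totals: C6 ends at 6, Fadd9 ends at 8, Ab7 ends at 11, Bbm7 ends at 13, Badd9 ends at 15, Ebsus4 ends at 18.
Beat 16 falls within Ebsus4.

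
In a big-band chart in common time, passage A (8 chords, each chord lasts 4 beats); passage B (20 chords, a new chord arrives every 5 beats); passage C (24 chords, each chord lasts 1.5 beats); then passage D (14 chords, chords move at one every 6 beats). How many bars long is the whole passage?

A: 8 × 4 = 32 beats = 8 bars.
B: 20 × 5 = 100 beats = 25 bars.
C: 24 × 1.5 = 36 beats = 9 bars.
D: 14 × 6 = 84 beats = 21 bars.
Total: 8 + 25 + 9 + 21 = 63 bars.

63 bars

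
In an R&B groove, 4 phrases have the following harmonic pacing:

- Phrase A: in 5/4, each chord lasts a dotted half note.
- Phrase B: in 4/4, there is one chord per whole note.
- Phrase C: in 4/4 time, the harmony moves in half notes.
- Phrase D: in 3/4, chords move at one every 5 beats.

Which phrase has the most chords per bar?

A: each chord is 3 beats in 5/4, so 5/3 per bar.
B: each chord is 4 beats in 4/4, so 1 per bar.
C: each chord is 2 beats in 4/4, so 2 per bar.
D: each chord is 5 beats in 3/4, so 0.6 per bar.
Fastest is C at 2 chords/bar.

Phrase C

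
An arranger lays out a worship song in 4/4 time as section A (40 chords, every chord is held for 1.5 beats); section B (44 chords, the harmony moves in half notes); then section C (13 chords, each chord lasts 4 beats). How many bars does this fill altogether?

A: 40 × 1.5 = 60 beats = 15 bars.
B: 44 × 2 = 88 beats = 22 bars.
C: 13 × 4 = 52 beats = 13 bars.
Total: 15 + 22 + 13 = 50 bars.

50 bars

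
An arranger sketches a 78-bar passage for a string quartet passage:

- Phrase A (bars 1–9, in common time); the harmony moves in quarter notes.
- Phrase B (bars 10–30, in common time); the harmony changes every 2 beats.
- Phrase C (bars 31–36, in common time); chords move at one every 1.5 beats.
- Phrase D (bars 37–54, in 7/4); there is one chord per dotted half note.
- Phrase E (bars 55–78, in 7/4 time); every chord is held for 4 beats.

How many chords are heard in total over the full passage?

178 chords

A: 9·4 = 36 beats, 36/1 = 36 chords.
B: 21·4 = 84 beats, 84/2 = 42 chords.
C: 6·4 = 24 beats, 24/1.5 = 16 chords.
D: 18·7 = 126 beats, 126/3 = 42 chords.
E: 24·7 = 168 beats, 168/4 = 42 chords.
Total: 36 + 42 + 16 + 42 + 42 = 178.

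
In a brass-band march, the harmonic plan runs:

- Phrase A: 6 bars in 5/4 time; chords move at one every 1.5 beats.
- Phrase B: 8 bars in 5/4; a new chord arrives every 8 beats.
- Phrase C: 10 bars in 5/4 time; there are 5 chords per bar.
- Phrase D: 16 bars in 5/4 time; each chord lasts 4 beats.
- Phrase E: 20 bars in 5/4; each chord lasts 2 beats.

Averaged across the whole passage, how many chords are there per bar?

29/12 chords per bar

A: 6 bars of 5 beats is 30 beats; at 1.5 beats each that's 20 chords.
B: 8 bars of 5 beats is 40 beats; at 8 beats each that's 5 chords.
C: 10 bars of 5 beats is 50 beats; at 1 beat each that's 50 chords.
D: 16 bars of 5 beats is 80 beats; at 4 beats each that's 20 chords.
E: 20 bars of 5 beats is 100 beats; at 2 beats each that's 50 chords.
Overall: 145 chords over 60 bars → 145/60 = 29/12 chords per bar.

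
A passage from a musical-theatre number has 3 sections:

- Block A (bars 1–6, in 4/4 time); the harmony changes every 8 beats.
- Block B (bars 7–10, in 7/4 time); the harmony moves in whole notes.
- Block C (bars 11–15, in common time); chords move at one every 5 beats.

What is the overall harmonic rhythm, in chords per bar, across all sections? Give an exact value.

A: 6 bars of 4 beats is 24 beats; at 8 beats each that's 3 chords.
B: 4 bars of 7 beats is 28 beats; at 4 beats each that's 7 chords.
C: 5 bars of 4 beats is 20 beats; at 5 beats each that's 4 chords.
Overall: 14 chords over 15 bars → 14/15 = 14/15 chords per bar.

14/15 chords per bar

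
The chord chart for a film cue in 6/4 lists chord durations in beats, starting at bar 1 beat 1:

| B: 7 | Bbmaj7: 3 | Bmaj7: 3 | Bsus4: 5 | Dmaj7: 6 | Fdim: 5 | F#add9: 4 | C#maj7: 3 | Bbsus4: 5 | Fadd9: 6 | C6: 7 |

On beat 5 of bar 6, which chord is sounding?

C#maj7

Beat 5 of bar 6 is beat (6−1)×6 + 5 = 35 overall.
Running totals: B ends at 7, Bbmaj7 ends at 10, Bmaj7 ends at 13, Bsus4 ends at 18, Dmaj7 ends at 24, Fdim ends at 29, F#add9 ends at 33, C#maj7 ends at 36.
Beat 35 falls within C#maj7.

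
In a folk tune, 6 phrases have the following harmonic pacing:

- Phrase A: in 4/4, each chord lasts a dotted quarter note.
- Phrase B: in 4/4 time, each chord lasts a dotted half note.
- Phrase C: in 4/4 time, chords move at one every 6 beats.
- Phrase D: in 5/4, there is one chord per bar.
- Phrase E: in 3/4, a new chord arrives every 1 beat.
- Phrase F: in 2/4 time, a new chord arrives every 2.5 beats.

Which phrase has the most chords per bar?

Phrase E

A: 4 beats/bar ÷ 1.5 beats/chord = 8/3 chords/bar.
B: 4 beats/bar ÷ 3 beats/chord = 4/3 chords/bar.
C: 4 beats/bar ÷ 6 beats/chord = 2/3 chords/bar.
D: 5 beats/bar ÷ 5 beats/chord = 1 chord/bar.
E: 3 beats/bar ÷ 1 beat/chord = 3 chords/bar.
F: 2 beats/bar ÷ 2.5 beats/chord = 0.8 chords/bar.
Fastest is E at 3 chords/bar.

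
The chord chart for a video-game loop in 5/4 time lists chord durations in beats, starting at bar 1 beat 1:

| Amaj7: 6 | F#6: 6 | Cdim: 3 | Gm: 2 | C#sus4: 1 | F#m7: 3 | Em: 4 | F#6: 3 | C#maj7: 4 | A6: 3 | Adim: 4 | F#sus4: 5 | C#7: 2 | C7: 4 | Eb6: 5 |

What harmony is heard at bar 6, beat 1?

F#6

Beat 1 of bar 6 is beat (6−1)×5 + 1 = 26 overall.
Running totals: Amaj7 ends at 6, F#6 ends at 12, Cdim ends at 15, Gm ends at 17, C#sus4 ends at 18, F#m7 ends at 21, Em ends at 25, F#6 ends at 28.
Beat 26 falls within F#6.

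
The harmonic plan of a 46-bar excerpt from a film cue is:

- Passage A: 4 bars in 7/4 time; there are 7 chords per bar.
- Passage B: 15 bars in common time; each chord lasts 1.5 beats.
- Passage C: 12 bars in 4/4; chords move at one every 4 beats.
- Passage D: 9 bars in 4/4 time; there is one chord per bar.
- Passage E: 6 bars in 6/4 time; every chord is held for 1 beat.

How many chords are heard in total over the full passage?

125 chords

A has 28 beats and chords last 1 each, so 28 chords.
B has 60 beats and chords last 1.5 each, so 40 chords.
C has 48 beats and chords last 4 each, so 12 chords.
D has 36 beats and chords last 4 each, so 9 chords.
E has 36 beats and chords last 1 each, so 36 chords.
Total: 28 + 40 + 12 + 9 + 36 = 125.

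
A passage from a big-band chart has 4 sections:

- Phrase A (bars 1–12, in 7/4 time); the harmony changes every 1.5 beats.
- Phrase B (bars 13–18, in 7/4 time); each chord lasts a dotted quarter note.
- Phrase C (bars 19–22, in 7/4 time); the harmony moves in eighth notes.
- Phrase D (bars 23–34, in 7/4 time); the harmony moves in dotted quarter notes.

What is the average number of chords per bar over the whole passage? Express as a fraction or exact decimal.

98/17 chords per bar

A: 12 × 7 = 84 beats ÷ 1.5 = 56 chords.
B: 6 × 7 = 42 beats ÷ 1.5 = 28 chords.
C: 4 × 7 = 28 beats ÷ 0.5 = 56 chords.
D: 12 × 7 = 84 beats ÷ 1.5 = 56 chords.
Overall: 196 chords over 34 bars → 196/34 = 98/17 chords per bar.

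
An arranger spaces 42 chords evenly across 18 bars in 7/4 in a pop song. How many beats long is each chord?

18 bars × 7 beats/bar = 126 beats total.
126 beats ÷ 42 chords = 3 beats per chord.
(That is a dotted half note.)

3 beats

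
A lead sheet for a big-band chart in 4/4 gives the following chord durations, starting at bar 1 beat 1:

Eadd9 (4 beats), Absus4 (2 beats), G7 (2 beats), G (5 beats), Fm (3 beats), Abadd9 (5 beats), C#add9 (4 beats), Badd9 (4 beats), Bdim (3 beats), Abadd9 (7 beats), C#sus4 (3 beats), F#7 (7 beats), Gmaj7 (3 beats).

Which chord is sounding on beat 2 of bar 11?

Beat 2 of bar 11 is beat (11−1)×4 + 2 = 42 overall.
Running totals: Eadd9 ends at 4, Absus4 ends at 6, G7 ends at 8, G ends at 13, Fm ends at 16, Abadd9 ends at 21, C#add9 ends at 25, Badd9 ends at 29, Bdim ends at 32, Abadd9 ends at 39, C#sus4 ends at 42.
Beat 42 falls within C#sus4.

C#sus4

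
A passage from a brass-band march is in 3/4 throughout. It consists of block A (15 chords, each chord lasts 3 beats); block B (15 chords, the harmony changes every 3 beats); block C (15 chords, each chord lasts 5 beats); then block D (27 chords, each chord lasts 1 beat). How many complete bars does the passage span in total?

64 bars

A: 15 × 3 = 45 beats = 15 bars.
B: 15 × 3 = 45 beats = 15 bars.
C: 15 × 5 = 75 beats = 25 bars.
D: 27 × 1 = 27 beats = 9 bars.
Total: 15 + 15 + 25 + 9 = 64 bars.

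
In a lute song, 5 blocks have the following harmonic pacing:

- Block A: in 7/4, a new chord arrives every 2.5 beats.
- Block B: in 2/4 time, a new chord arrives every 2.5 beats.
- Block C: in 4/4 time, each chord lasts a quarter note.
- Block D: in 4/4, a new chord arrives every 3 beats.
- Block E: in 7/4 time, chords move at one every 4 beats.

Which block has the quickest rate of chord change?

A: each chord is 2.5 beats in 7/4, so 2.8 per bar.
B: each chord is 2.5 beats in 2/4, so 0.8 per bar.
C: each chord is 1 beat in 4/4, so 4 per bar.
D: each chord is 3 beats in 4/4, so 4/3 per bar.
E: each chord is 4 beats in 7/4, so 1.75 per bar.
Fastest is C at 4 chords/bar.

Block C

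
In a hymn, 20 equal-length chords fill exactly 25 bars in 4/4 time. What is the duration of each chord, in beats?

25 bars × 4 beats/bar = 100 beats total.
100 beats ÷ 20 chords = 5 beats per chord.

5 beats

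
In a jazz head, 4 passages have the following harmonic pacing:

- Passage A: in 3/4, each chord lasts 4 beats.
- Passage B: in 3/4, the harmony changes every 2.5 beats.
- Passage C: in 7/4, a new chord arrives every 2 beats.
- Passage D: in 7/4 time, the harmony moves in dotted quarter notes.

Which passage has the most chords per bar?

Passage D

A: each chord is 4 beats in 3/4, so 0.75 per bar.
B: each chord is 2.5 beats in 3/4, so 1.2 per bar.
C: each chord is 2 beats in 7/4, so 3.5 per bar.
D: each chord is 1.5 beats in 7/4, so 14/3 per bar.
Fastest is D at 14/3 chords/bar.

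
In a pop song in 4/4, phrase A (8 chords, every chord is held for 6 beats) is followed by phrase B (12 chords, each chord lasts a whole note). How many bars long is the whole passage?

24 bars

A: 8 × 6 = 48 beats = 12 bars.
B: 12 × 4 = 48 beats = 12 bars.
Total: 12 + 12 = 24 bars.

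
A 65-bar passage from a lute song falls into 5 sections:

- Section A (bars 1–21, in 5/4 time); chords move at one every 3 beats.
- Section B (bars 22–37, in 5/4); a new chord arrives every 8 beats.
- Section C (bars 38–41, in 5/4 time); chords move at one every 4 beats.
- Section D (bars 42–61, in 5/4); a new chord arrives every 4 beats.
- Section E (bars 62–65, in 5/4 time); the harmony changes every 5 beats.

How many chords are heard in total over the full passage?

A: 21 bars × 5 beats = 105 beats; 3 beats/chord → 35 chords.
B: 16 bars × 5 beats = 80 beats; 8 beats/chord → 10 chords.
C: 4 bars × 5 beats = 20 beats; 4 beats/chord → 5 chords.
D: 20 bars × 5 beats = 100 beats; 4 beats/chord → 25 chords.
E: 4 bars × 5 beats = 20 beats; 5 beats/chord → 4 chords.
Total: 35 + 10 + 5 + 25 + 4 = 79.

79 chords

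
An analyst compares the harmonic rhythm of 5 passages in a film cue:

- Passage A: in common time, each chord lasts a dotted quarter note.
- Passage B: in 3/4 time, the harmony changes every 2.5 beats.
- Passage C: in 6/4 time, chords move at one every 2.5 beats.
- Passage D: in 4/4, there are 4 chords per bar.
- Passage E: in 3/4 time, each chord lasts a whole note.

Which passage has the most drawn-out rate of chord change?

Passage E

A: 4/1.5 = 8/3 chords/bar.
B: 3/2.5 = 1.2 chords/bar.
C: 6/2.5 = 2.4 chords/bar.
D: 4/1 = 4 chords/bar.
E: 3/4 = 0.75 chords/bar.
Slowest is E at 0.75 chords/bar.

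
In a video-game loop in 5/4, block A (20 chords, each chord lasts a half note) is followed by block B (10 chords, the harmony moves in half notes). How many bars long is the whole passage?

12 bars

A: 20 × 2 = 40 beats = 8 bars.
B: 10 × 2 = 20 beats = 4 bars.
Total: 8 + 4 = 12 bars.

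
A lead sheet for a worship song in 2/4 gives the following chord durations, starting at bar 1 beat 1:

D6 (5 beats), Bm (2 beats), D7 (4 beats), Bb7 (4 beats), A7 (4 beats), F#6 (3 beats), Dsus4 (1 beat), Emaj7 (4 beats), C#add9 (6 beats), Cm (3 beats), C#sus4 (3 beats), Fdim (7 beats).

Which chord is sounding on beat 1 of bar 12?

Beat 1 of bar 12 is beat (12−1)×2 + 1 = 23 overall.
Running totals: D6 ends at 5, Bm ends at 7, D7 ends at 11, Bb7 ends at 15, A7 ends at 19, F#6 ends at 22, Dsus4 ends at 23.
Beat 23 falls within Dsus4.

Dsus4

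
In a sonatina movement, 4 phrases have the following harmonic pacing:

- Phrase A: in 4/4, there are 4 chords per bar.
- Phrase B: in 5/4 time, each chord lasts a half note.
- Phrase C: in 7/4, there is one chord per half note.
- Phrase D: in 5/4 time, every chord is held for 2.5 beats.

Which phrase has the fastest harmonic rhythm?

Phrase A

A: 4 beats/bar ÷ 1 beat/chord = 4 chords/bar.
B: 5 beats/bar ÷ 2 beats/chord = 2.5 chords/bar.
C: 7 beats/bar ÷ 2 beats/chord = 3.5 chords/bar.
D: 5 beats/bar ÷ 2.5 beats/chord = 2 chords/bar.
Fastest is A at 4 chords/bar.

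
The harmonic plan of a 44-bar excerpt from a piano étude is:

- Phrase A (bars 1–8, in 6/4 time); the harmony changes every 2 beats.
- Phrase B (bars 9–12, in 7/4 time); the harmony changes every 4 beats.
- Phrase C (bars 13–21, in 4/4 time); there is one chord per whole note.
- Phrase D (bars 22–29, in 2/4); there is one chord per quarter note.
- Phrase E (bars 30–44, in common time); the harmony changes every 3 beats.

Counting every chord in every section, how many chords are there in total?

A: 8·6 = 48 beats, 48/2 = 24 chords.
B: 4·7 = 28 beats, 28/4 = 7 chords.
C: 9·4 = 36 beats, 36/4 = 9 chords.
D: 8·2 = 16 beats, 16/1 = 16 chords.
E: 15·4 = 60 beats, 60/3 = 20 chords.
Total: 24 + 7 + 9 + 16 + 20 = 76.

76 chords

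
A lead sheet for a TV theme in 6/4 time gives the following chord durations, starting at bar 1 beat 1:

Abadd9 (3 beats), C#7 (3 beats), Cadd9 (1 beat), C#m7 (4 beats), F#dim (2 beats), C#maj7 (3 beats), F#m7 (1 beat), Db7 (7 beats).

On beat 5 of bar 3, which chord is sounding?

F#m7

Beat 5 of bar 3 is beat (3−1)×6 + 5 = 17 overall.
Running totals: Abadd9 ends at 3, C#7 ends at 6, Cadd9 ends at 7, C#m7 ends at 11, F#dim ends at 13, C#maj7 ends at 16, F#m7 ends at 17.
Beat 17 falls within F#m7.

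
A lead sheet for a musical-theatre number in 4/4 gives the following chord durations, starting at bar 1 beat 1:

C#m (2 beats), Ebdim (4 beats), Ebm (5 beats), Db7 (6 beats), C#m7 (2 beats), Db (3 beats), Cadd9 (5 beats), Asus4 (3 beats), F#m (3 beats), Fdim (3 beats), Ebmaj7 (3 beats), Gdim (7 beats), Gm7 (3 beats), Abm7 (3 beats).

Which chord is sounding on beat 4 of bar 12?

Gm7

Beat 4 of bar 12 is beat (12−1)×4 + 4 = 48 overall.
Running totals: C#m ends at 2, Ebdim ends at 6, Ebm ends at 11, Db7 ends at 17, C#m7 ends at 19, Db ends at 22, Cadd9 ends at 27, Asus4 ends at 30, F#m ends at 33, Fdim ends at 36, Ebmaj7 ends at 39, Gdim ends at 46, Gm7 ends at 49.
Beat 48 falls within Gm7.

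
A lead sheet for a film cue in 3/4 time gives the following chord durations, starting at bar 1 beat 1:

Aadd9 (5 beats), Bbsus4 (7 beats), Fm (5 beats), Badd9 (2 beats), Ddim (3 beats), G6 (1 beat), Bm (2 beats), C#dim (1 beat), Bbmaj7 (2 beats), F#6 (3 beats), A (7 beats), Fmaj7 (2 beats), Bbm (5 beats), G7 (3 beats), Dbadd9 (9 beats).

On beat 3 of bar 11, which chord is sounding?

Beat 3 of bar 11 is beat (11−1)×3 + 3 = 33 overall.
Running totals: Aadd9 ends at 5, Bbsus4 ends at 12, Fm ends at 17, Badd9 ends at 19, Ddim ends at 22, G6 ends at 23, Bm ends at 25, C#dim ends at 26, Bbmaj7 ends at 28, F#6 ends at 31, A ends at 38.
Beat 33 falls within A.

A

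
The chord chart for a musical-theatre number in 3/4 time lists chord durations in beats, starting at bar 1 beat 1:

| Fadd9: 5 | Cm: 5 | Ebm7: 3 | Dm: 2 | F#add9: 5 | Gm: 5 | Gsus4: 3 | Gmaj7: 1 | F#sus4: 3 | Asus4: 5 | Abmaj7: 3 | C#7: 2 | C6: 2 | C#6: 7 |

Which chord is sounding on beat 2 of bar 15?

Beat 2 of bar 15 is beat (15−1)×3 + 2 = 44 overall.
Running totals: Fadd9 ends at 5, Cm ends at 10, Ebm7 ends at 13, Dm ends at 15, F#add9 ends at 20, Gm ends at 25, Gsus4 ends at 28, Gmaj7 ends at 29, F#sus4 ends at 32, Asus4 ends at 37, Abmaj7 ends at 40, C#7 ends at 42, C6 ends at 44.
Beat 44 falls within C6.

C6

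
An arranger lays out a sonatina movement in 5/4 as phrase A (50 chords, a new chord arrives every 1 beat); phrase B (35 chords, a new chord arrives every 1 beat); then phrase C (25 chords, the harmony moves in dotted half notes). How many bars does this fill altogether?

32 bars

A: 50 × 1 = 50 beats = 10 bars.
B: 35 × 1 = 35 beats = 7 bars.
C: 25 × 3 = 75 beats = 15 bars.
Total: 10 + 7 + 15 = 32 bars.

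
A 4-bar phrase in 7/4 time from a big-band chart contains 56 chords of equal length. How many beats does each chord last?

4 bars × 7 beats/bar = 28 beats total.
28 beats ÷ 56 chords = 0.5 beats per chord.
(That is an eighth note.)

0.5 beats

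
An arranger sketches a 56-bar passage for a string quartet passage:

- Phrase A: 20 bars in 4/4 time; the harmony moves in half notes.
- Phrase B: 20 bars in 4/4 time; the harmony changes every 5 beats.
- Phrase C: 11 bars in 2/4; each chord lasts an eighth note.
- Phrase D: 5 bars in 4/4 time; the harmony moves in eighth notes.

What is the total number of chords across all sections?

A: 20 bars × 4 beats = 80 beats; 2 beats/chord → 40 chords.
B: 20 bars × 4 beats = 80 beats; 5 beats/chord → 16 chords.
C: 11 bars × 2 beats = 22 beats; 0.5 beats/chord → 44 chords.
D: 5 bars × 4 beats = 20 beats; 0.5 beats/chord → 40 chords.
Total: 40 + 16 + 44 + 40 = 140.

140 chords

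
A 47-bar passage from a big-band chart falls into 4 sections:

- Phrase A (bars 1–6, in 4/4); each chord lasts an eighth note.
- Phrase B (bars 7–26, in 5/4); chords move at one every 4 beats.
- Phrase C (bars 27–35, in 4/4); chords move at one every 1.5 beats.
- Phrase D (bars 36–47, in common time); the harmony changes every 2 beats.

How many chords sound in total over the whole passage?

121 chords

A has 24 beats and chords last 0.5 each, so 48 chords.
B has 100 beats and chords last 4 each, so 25 chords.
C has 36 beats and chords last 1.5 each, so 24 chords.
D has 48 beats and chords last 2 each, so 24 chords.
Total: 48 + 25 + 24 + 24 = 121.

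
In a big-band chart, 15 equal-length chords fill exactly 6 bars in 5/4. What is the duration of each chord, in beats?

6 bars × 5 beats/bar = 30 beats total.
30 beats ÷ 15 chords = 2 beats per chord.
(That is a half note.)

2 beats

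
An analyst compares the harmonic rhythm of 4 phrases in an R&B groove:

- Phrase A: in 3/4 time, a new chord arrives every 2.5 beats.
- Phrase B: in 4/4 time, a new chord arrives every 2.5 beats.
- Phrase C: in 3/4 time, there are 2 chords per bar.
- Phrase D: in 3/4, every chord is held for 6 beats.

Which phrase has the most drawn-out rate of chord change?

Phrase D

A: each chord is 2.5 beats in 3/4, so 1.2 per bar.
B: each chord is 2.5 beats in 4/4, so 1.6 per bar.
C: each chord is 1.5 beats in 3/4, so 2 per bar.
D: each chord is 6 beats in 3/4, so 0.5 per bar.
Slowest is D at 0.5 chords/bar.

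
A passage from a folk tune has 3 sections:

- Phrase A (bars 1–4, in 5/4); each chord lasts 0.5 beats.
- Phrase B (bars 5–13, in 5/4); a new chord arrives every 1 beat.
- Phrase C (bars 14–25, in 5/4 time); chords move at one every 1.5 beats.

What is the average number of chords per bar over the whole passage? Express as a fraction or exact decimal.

A: 4 × 5 = 20 beats ÷ 0.5 = 40 chords.
B: 9 × 5 = 45 beats ÷ 1 = 45 chords.
C: 12 × 5 = 60 beats ÷ 1.5 = 40 chords.
Overall: 125 chords over 25 bars → 125/25 = 5 chords per bar.

5 chords per bar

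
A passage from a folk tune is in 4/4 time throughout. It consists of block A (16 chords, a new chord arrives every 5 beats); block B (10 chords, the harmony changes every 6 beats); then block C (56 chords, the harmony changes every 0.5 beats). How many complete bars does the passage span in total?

42 bars

A: 16 × 5 = 80 beats = 20 bars.
B: 10 × 6 = 60 beats = 15 bars.
C: 56 × 0.5 = 28 beats = 7 bars.
Total: 20 + 15 + 7 = 42 bars.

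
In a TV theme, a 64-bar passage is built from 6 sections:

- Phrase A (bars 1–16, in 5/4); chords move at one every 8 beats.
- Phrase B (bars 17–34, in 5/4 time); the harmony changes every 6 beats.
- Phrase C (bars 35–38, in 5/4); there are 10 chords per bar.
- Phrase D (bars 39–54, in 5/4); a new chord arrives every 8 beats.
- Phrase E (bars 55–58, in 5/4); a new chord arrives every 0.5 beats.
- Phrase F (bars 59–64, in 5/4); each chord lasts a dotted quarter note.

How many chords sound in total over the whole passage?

A has 80 beats and chords last 8 each, so 10 chords.
B has 90 beats and chords last 6 each, so 15 chords.
C has 20 beats and chords last 0.5 each, so 40 chords.
D has 80 beats and chords last 8 each, so 10 chords.
E has 20 beats and chords last 0.5 each, so 40 chords.
F has 30 beats and chords last 1.5 each, so 20 chords.
Total: 10 + 15 + 40 + 10 + 40 + 20 = 135.

135 chords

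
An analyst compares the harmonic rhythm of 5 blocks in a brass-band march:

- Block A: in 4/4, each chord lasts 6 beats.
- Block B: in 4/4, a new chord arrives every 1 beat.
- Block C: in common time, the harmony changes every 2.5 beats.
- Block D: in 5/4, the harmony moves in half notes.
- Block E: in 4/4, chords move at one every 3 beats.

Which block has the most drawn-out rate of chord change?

Block A

A: 4/6 = 2/3 chords/bar.
B: 4/1 = 4 chords/bar.
C: 4/2.5 = 1.6 chords/bar.
D: 5/2 = 2.5 chords/bar.
E: 4/3 = 4/3 chords/bar.
Slowest is A at 2/3 chords/bar.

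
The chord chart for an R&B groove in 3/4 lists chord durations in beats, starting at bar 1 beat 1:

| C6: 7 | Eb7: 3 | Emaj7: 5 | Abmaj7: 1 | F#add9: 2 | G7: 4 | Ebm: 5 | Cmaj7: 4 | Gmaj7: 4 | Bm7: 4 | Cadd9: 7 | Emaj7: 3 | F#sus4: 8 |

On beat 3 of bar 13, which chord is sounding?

Beat 3 of bar 13 is beat (13−1)×3 + 3 = 39 overall.
Running totals: C6 ends at 7, Eb7 ends at 10, Emaj7 ends at 15, Abmaj7 ends at 16, F#add9 ends at 18, G7 ends at 22, Ebm ends at 27, Cmaj7 ends at 31, Gmaj7 ends at 35, Bm7 ends at 39.
Beat 39 falls within Bm7.

Bm7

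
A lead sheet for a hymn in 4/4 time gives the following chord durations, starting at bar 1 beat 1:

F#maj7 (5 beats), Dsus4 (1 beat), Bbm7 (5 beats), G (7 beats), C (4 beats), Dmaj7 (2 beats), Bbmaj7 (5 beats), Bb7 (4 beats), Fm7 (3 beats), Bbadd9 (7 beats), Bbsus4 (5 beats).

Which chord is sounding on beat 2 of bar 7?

Beat 2 of bar 7 is beat (7−1)×4 + 2 = 26 overall.
Running totals: F#maj7 ends at 5, Dsus4 ends at 6, Bbm7 ends at 11, G ends at 18, C ends at 22, Dmaj7 ends at 24, Bbmaj7 ends at 29.
Beat 26 falls within Bbmaj7.

Bbmaj7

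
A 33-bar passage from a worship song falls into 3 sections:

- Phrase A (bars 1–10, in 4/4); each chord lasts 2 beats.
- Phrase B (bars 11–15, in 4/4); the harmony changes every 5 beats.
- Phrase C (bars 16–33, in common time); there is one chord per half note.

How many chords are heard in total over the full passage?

60 chords

A: 10 bars × 4 beats = 40 beats; 2 beats/chord → 20 chords.
B: 5 bars × 4 beats = 20 beats; 5 beats/chord → 4 chords.
C: 18 bars × 4 beats = 72 beats; 2 beats/chord → 36 chords.
Total: 20 + 4 + 36 = 60.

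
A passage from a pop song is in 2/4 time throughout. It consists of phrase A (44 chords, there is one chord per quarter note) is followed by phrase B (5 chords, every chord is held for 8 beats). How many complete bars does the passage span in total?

42 bars

A: 44 × 1 = 44 beats = 22 bars.
B: 5 × 8 = 40 beats = 20 bars.
Total: 22 + 20 = 42 bars.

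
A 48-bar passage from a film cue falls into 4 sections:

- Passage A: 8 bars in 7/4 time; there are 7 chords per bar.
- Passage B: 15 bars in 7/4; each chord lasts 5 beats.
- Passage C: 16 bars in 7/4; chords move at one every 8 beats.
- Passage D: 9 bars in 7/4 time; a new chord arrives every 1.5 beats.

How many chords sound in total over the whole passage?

A: 8 bars × 7 beats = 56 beats; 1 beat/chord → 56 chords.
B: 15 bars × 7 beats = 105 beats; 5 beats/chord → 21 chords.
C: 16 bars × 7 beats = 112 beats; 8 beats/chord → 14 chords.
D: 9 bars × 7 beats = 63 beats; 1.5 beats/chord → 42 chords.
Total: 56 + 21 + 14 + 42 = 133.

133 chords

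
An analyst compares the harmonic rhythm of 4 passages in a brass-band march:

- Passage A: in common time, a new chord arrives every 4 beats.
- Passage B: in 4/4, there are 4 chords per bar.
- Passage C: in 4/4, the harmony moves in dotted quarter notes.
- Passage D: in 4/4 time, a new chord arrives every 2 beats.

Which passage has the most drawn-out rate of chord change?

A: each chord is 4 beats in 4/4, so 1 per bar.
B: each chord is 1 beat in 4/4, so 4 per bar.
C: each chord is 1.5 beats in 4/4, so 8/3 per bar.
D: each chord is 2 beats in 4/4, so 2 per bar.
Slowest is A at 1 chords/bar.

Passage A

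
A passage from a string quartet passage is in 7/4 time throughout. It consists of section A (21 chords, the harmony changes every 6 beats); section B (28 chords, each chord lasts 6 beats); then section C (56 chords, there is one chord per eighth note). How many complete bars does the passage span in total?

46 bars

A: 21 × 6 = 126 beats = 18 bars.
B: 28 × 6 = 168 beats = 24 bars.
C: 56 × 0.5 = 28 beats = 4 bars.
Total: 18 + 24 + 4 = 46 bars.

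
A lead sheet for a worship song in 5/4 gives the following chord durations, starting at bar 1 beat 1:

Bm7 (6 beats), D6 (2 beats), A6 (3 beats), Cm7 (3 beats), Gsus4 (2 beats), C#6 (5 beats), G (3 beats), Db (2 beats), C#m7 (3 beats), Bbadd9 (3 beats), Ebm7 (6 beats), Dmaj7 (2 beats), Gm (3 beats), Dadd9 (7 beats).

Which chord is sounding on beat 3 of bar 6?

C#m7

Beat 3 of bar 6 is beat (6−1)×5 + 3 = 28 overall.
Running totals: Bm7 ends at 6, D6 ends at 8, A6 ends at 11, Cm7 ends at 14, Gsus4 ends at 16, C#6 ends at 21, G ends at 24, Db ends at 26, C#m7 ends at 29.
Beat 28 falls within C#m7.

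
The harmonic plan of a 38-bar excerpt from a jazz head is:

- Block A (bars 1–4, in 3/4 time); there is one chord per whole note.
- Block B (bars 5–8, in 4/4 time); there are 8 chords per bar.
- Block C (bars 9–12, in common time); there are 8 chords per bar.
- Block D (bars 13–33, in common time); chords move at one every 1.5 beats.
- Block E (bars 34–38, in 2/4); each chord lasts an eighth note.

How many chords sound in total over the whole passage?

143 chords

A has 12 beats and chords last 4 each, so 3 chords.
B has 16 beats and chords last 0.5 each, so 32 chords.
C has 16 beats and chords last 0.5 each, so 32 chords.
D has 84 beats and chords last 1.5 each, so 56 chords.
E has 10 beats and chords last 0.5 each, so 20 chords.
Total: 3 + 32 + 32 + 56 + 20 = 143.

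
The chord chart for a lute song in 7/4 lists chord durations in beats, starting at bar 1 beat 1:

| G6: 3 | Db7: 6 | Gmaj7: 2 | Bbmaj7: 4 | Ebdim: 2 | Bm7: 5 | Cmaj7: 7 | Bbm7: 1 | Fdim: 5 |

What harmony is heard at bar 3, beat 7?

Beat 7 of bar 3 is beat (3−1)×7 + 7 = 21 overall.
Running totals: G6 ends at 3, Db7 ends at 9, Gmaj7 ends at 11, Bbmaj7 ends at 15, Ebdim ends at 17, Bm7 ends at 22.
Beat 21 falls within Bm7.

Bm7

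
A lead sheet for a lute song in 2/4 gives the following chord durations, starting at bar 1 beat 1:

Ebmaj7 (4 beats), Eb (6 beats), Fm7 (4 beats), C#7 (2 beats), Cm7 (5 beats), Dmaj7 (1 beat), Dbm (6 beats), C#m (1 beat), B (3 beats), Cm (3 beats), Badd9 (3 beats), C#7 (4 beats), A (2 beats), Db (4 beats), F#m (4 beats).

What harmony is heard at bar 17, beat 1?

Beat 1 of bar 17 is beat (17−1)×2 + 1 = 33 overall.
Running totals: Ebmaj7 ends at 4, Eb ends at 10, Fm7 ends at 14, C#7 ends at 16, Cm7 ends at 21, Dmaj7 ends at 22, Dbm ends at 28, C#m ends at 29, B ends at 32, Cm ends at 35.
Beat 33 falls within Cm.

Cm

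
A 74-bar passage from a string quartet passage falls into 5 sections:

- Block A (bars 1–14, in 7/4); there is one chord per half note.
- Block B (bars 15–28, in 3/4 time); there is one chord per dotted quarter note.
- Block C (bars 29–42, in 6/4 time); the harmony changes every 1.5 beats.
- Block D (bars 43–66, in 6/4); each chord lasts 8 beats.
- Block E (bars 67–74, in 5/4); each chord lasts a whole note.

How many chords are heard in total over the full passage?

A: 14·7 = 98 beats, 98/2 = 49 chords.
B: 14·3 = 42 beats, 42/1.5 = 28 chords.
C: 14·6 = 84 beats, 84/1.5 = 56 chords.
D: 24·6 = 144 beats, 144/8 = 18 chords.
E: 8·5 = 40 beats, 40/4 = 10 chords.
Total: 49 + 28 + 56 + 18 + 10 = 161.

161 chords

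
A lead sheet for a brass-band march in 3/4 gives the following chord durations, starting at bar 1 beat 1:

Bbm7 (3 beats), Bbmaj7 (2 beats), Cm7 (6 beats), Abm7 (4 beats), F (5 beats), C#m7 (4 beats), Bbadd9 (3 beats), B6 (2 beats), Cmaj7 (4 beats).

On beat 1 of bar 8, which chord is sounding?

Beat 1 of bar 8 is beat (8−1)×3 + 1 = 22 overall.
Running totals: Bbm7 ends at 3, Bbmaj7 ends at 5, Cm7 ends at 11, Abm7 ends at 15, F ends at 20, C#m7 ends at 24.
Beat 22 falls within C#m7.

C#m7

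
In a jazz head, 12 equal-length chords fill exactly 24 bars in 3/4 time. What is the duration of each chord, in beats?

24 bars × 3 beats/bar = 72 beats total.
72 beats ÷ 12 chords = 6 beats per chord.

6 beats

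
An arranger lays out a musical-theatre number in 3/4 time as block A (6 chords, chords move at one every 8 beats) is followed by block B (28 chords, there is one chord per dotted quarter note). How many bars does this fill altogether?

A: 6 × 8 = 48 beats = 16 bars.
B: 28 × 1.5 = 42 beats = 14 bars.
Total: 16 + 14 = 30 bars.

30 bars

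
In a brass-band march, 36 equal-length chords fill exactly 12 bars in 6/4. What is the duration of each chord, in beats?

12 bars × 6 beats/bar = 72 beats total.
72 beats ÷ 36 chords = 2 beats per chord.
(That is a half note.)

2 beats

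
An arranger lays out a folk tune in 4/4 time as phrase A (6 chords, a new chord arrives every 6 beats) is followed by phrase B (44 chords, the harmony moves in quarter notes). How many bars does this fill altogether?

20 bars

A: 6 × 6 = 36 beats = 9 bars.
B: 44 × 1 = 44 beats = 11 bars.
Total: 9 + 11 = 20 bars.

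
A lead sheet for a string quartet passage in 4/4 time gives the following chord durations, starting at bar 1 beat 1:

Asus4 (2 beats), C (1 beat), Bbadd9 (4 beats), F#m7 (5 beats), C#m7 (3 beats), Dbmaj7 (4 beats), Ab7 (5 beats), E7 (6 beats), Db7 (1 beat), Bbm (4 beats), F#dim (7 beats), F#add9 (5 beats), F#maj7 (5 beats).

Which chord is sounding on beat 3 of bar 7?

E7

Beat 3 of bar 7 is beat (7−1)×4 + 3 = 27 overall.
Running totals: Asus4 ends at 2, C ends at 3, Bbadd9 ends at 7, F#m7 ends at 12, C#m7 ends at 15, Dbmaj7 ends at 19, Ab7 ends at 24, E7 ends at 30.
Beat 27 falls within E7.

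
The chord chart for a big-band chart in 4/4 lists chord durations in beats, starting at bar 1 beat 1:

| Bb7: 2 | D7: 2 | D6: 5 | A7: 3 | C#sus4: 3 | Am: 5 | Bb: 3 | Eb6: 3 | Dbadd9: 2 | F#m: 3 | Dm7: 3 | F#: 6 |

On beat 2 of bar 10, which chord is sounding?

F#

Beat 2 of bar 10 is beat (10−1)×4 + 2 = 38 overall.
Running totals: Bb7 ends at 2, D7 ends at 4, D6 ends at 9, A7 ends at 12, C#sus4 ends at 15, Am ends at 20, Bb ends at 23, Eb6 ends at 26, Dbadd9 ends at 28, F#m ends at 31, Dm7 ends at 34, F# ends at 40.
Beat 38 falls within F#.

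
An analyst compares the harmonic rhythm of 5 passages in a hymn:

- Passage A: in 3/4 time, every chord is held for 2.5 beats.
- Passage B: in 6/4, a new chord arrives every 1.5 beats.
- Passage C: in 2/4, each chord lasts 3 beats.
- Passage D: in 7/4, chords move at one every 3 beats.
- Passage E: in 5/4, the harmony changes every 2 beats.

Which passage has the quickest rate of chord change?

A: each chord is 2.5 beats in 3/4, so 1.2 per bar.
B: each chord is 1.5 beats in 6/4, so 4 per bar.
C: each chord is 3 beats in 2/4, so 2/3 per bar.
D: each chord is 3 beats in 7/4, so 7/3 per bar.
E: each chord is 2 beats in 5/4, so 2.5 per bar.
Fastest is B at 4 chords/bar.

Passage B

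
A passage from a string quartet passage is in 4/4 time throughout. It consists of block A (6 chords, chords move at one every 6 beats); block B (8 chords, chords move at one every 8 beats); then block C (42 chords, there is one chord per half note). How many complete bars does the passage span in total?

A: 6 × 6 = 36 beats = 9 bars.
B: 8 × 8 = 64 beats = 16 bars.
C: 42 × 2 = 84 beats = 21 bars.
Total: 9 + 16 + 21 = 46 bars.

46 bars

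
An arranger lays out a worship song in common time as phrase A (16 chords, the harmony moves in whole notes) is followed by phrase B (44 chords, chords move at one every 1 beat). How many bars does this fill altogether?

A: 16 × 4 = 64 beats = 16 bars.
B: 44 × 1 = 44 beats = 11 bars.
Total: 16 + 11 = 27 bars.

27 bars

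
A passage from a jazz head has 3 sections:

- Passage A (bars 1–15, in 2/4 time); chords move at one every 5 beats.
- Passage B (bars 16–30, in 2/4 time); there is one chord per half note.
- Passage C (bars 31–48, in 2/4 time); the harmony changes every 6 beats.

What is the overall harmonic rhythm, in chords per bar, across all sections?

A: 15 bars of 2 beats is 30 beats; at 5 beats each that's 6 chords.
B: 15 bars of 2 beats is 30 beats; at 2 beats each that's 15 chords.
C: 18 bars of 2 beats is 36 beats; at 6 beats each that's 6 chords.
Overall: 27 chords over 48 bars → 27/48 = 9/16 chords per bar.

9/16 chords per bar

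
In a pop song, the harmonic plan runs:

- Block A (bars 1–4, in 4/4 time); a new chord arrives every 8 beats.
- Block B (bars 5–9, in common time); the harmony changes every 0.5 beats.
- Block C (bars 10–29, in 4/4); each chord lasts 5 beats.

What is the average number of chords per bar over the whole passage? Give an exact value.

2 chords per bar

A: 4 × 4 = 16 beats ÷ 8 = 2 chords.
B: 5 × 4 = 20 beats ÷ 0.5 = 40 chords.
C: 20 × 4 = 80 beats ÷ 5 = 16 chords.
Overall: 58 chords over 29 bars → 58/29 = 2 chords per bar.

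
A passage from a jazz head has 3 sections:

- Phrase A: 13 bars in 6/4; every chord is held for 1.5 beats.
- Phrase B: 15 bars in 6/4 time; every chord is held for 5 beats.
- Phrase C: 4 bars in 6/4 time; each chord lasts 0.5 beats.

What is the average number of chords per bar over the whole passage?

A: 13 bars of 6 beats is 78 beats; at 1.5 beats each that's 52 chords.
B: 15 bars of 6 beats is 90 beats; at 5 beats each that's 18 chords.
C: 4 bars of 6 beats is 24 beats; at 0.5 beats each that's 48 chords.
Overall: 118 chords over 32 bars → 118/32 = 59/16 chords per bar.

59/16 chords per bar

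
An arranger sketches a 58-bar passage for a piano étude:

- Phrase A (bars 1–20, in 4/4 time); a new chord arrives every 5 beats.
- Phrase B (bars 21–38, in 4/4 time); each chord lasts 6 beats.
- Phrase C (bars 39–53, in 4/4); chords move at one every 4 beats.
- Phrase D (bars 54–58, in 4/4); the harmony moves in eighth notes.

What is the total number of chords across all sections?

83 chords

A: 20 bars × 4 beats = 80 beats; 5 beats/chord → 16 chords.
B: 18 bars × 4 beats = 72 beats; 6 beats/chord → 12 chords.
C: 15 bars × 4 beats = 60 beats; 4 beats/chord → 15 chords.
D: 5 bars × 4 beats = 20 beats; 0.5 beats/chord → 40 chords.
Total: 16 + 12 + 15 + 40 = 83.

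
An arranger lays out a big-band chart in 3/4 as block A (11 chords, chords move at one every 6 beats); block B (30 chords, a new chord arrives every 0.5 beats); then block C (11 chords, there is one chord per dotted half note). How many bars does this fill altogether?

A: 11 × 6 = 66 beats = 22 bars.
B: 30 × 0.5 = 15 beats = 5 bars.
C: 11 × 3 = 33 beats = 11 bars.
Total: 22 + 5 + 11 = 38 bars.

38 bars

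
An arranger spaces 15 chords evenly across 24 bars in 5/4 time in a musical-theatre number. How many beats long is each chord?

24 bars × 5 beats/bar = 120 beats total.
120 beats ÷ 15 chords = 8 beats per chord.

8 beats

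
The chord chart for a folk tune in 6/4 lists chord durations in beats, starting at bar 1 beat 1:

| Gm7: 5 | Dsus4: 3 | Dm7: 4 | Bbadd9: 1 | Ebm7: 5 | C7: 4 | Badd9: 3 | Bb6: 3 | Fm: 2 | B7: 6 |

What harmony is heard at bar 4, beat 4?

Beat 4 of bar 4 is beat (4−1)×6 + 4 = 22 overall.
Running totals: Gm7 ends at 5, Dsus4 ends at 8, Dm7 ends at 12, Bbadd9 ends at 13, Ebm7 ends at 18, C7 ends at 22.
Beat 22 falls within C7.

C7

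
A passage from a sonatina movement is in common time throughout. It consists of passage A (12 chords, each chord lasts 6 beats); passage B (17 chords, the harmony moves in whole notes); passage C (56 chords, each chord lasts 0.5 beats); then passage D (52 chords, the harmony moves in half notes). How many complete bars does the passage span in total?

68 bars

A: 12 × 6 = 72 beats = 18 bars.
B: 17 × 4 = 68 beats = 17 bars.
C: 56 × 0.5 = 28 beats = 7 bars.
D: 52 × 2 = 104 beats = 26 bars.
Total: 18 + 17 + 7 + 26 = 68 bars.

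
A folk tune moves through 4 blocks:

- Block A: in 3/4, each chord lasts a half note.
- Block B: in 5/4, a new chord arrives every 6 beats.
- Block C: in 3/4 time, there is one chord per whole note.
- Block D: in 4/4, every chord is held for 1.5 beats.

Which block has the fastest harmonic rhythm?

A: 3/2 = 1.5 chords/bar.
B: 5/6 = 5/6 chords/bar.
C: 3/4 = 0.75 chords/bar.
D: 4/1.5 = 8/3 chords/bar.
Fastest is D at 8/3 chords/bar.

Block D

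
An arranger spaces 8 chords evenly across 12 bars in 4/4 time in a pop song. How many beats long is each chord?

6 beats

12 bars × 4 beats/bar = 48 beats total.
48 beats ÷ 8 chords = 6 beats per chord.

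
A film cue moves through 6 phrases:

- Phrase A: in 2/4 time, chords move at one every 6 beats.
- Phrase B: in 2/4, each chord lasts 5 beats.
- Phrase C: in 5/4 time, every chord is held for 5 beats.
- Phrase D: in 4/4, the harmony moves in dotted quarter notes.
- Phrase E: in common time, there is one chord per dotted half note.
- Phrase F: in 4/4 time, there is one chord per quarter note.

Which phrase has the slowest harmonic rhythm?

Phrase A

A: each chord is 6 beats in 2/4, so 1/3 per bar.
B: each chord is 5 beats in 2/4, so 0.4 per bar.
C: each chord is 5 beats in 5/4, so 1 per bar.
D: each chord is 1.5 beats in 4/4, so 8/3 per bar.
E: each chord is 3 beats in 4/4, so 4/3 per bar.
F: each chord is 1 beat in 4/4, so 4 per bar.
Slowest is A at 1/3 chords/bar.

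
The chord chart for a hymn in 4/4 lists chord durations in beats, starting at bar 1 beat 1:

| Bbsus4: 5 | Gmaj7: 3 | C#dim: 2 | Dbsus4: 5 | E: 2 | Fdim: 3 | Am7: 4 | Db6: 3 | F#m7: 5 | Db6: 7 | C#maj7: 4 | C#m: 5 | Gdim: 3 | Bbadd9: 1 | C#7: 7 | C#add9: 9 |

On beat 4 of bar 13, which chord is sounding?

Beat 4 of bar 13 is beat (13−1)×4 + 4 = 52 overall.
Running totals: Bbsus4 ends at 5, Gmaj7 ends at 8, C#dim ends at 10, Dbsus4 ends at 15, E ends at 17, Fdim ends at 20, Am7 ends at 24, Db6 ends at 27, F#m7 ends at 32, Db6 ends at 39, C#maj7 ends at 43, C#m ends at 48, Gdim ends at 51, Bbadd9 ends at 52.
Beat 52 falls within Bbadd9.

Bbadd9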